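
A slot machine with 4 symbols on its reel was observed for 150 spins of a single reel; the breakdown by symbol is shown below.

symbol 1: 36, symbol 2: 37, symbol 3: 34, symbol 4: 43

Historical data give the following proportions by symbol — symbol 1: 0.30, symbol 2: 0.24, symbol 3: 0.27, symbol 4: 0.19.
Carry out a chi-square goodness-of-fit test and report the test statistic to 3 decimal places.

10.248

Expected counts E_i = n·p_i: 150×0.30 = 45, 150×0.24 = 36, 150×0.27 = 40.5, 150×0.19 = 28.5.
cat           O        E   (O−E)²/E
symbol 1     36       45     1.8000
symbol 2     37       36     0.0278
symbol 3     34     40.5     1.0432
symbol 4     43     28.5     7.3772
Sum = 10.248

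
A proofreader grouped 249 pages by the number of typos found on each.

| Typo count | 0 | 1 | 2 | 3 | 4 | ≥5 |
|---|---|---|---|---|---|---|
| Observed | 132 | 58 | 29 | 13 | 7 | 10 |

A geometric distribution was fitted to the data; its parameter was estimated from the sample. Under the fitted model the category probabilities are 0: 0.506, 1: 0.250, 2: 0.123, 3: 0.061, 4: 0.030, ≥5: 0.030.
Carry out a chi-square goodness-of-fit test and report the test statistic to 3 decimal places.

Expected counts E_i = n·p_i: 249×0.506 = 125.994, 249×0.250 = 62.25, 249×0.123 = 30.627, 249×0.061 = 15.189, 249×0.030 = 7.47, 249×0.030 = 7.47.
0: (132 − 125.994)²/125.994 = 36.072036/125.994 = 0.2863
1: (58 − 62.25)²/62.25 = 18.0625/62.25 = 0.2902
2: (29 − 30.627)²/30.627 = 2.647129/30.627 = 0.0864
3: (13 − 15.189)²/15.189 = 4.791721/15.189 = 0.3155
4: (7 − 7.47)²/7.47 = 0.2209/7.47 = 0.0296
≥5: (10 − 7.47)²/7.47 = 6.4009/7.47 = 0.8569
Sum = 1.865

1.865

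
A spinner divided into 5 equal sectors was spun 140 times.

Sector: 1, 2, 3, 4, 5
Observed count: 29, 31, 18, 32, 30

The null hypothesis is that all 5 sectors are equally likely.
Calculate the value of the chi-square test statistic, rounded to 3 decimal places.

4.643

Expected count for each of the 5 categories: 140/5 = 28.
cat         O        E   (O−E)²/E
1          29       28     0.0357
2          31       28     0.3214
3          18       28     3.5714
4          32       28     0.5714
5          30       28     0.1429
Sum = 4.643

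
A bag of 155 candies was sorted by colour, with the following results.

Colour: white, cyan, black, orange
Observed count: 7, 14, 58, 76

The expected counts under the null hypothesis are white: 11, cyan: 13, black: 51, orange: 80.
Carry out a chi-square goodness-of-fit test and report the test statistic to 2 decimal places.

2.69

cat         O        E   (O−E)²/E
white       7       11      1.455
cyan       14       13      0.077
black      58       51      0.961
orange     76       80      0.200
Sum = 2.69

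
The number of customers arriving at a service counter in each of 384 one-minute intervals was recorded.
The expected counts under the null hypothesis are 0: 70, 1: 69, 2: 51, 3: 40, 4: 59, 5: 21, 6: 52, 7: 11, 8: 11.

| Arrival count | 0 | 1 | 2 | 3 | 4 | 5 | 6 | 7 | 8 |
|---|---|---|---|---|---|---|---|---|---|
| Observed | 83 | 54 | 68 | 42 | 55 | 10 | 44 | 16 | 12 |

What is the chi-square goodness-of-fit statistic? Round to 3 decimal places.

0: (83 − 70)²/70 = 169/70 = 2.4143
1: (54 − 69)²/69 = 225/69 = 3.2609
2: (68 − 51)²/51 = 289/51 = 5.6667
3: (42 − 40)²/40 = 4/40 = 0.1000
4: (55 − 59)²/59 = 16/59 = 0.2712
5: (10 − 21)²/21 = 121/21 = 5.7619
6: (44 − 52)²/52 = 64/52 = 1.2308
7: (16 − 11)²/11 = 25/11 = 2.2727
8: (12 − 11)²/11 = 1/11 = 0.0909
Sum = 21.069

21.069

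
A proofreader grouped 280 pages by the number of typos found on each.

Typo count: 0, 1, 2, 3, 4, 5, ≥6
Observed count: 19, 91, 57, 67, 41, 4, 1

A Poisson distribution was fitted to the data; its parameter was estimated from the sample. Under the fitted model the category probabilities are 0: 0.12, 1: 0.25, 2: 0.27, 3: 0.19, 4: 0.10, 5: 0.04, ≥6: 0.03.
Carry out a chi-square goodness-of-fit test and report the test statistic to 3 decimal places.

Expected counts E_i = n·p_i: 280×0.12 = 33.6, 280×0.25 = 70, 280×0.27 = 75.6, 280×0.19 = 53.2, 280×0.10 = 28, 280×0.04 = 11.2, 280×0.03 = 8.4.
cat         O        E   (O−E)²/E
0          19     33.6     6.3440
1          91       70     6.3000
2          57     75.6     4.5762
3          67     53.2     3.5797
4          41       28     6.0357
5           4     11.2     4.6286
≥6          1      8.4     6.5190
Sum = 37.983

37.983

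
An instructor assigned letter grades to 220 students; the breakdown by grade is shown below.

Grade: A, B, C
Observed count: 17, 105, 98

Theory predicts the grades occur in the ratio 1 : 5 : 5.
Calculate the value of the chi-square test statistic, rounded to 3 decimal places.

Ratio total = 11. Expected counts: 220×1/11 = 20, 220×5/11 = 100, 220×5/11 = 100.
χ² = (17−20)²/20 + (105−100)²/100 + (98−100)²/100
   = 0.4500 + 0.2500 + 0.0400
Sum = 0.740

0.740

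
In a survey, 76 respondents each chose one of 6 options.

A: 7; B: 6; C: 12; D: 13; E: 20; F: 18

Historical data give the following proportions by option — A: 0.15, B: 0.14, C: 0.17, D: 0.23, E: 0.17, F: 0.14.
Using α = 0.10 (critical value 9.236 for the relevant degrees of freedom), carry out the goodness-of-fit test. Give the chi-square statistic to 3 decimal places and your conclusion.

13.906; reject

Expected counts E_i = n·p_i: 76×0.15 = 11.4, 76×0.14 = 10.64, 76×0.17 = 12.92, 76×0.23 = 17.48, 76×0.17 = 12.92, 76×0.14 = 10.64.
A: (7 − 11.4)²/11.4 = 19.36/11.4 = 1.6982
B: (6 − 10.64)²/10.64 = 21.5296/10.64 = 2.0235
C: (12 − 12.92)²/12.92 = 0.8464/12.92 = 0.0655
D: (13 − 17.48)²/17.48 = 20.0704/17.48 = 1.1482
E: (20 − 12.92)²/12.92 = 50.1264/12.92 = 3.8798
F: (18 − 10.64)²/10.64 = 54.1696/10.64 = 5.0911
Sum = 13.906
df = 5. Since 13.906 > 9.236, we reject H₀.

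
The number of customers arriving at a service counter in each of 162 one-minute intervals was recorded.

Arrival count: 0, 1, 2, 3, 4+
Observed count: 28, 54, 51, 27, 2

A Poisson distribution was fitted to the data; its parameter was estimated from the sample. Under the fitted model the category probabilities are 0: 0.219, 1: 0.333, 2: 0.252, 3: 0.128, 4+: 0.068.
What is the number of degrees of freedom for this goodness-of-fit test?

There are k = 5 categories and 1 parameter estimated from the data, so df = 5 − 1 − 1 = 3.

3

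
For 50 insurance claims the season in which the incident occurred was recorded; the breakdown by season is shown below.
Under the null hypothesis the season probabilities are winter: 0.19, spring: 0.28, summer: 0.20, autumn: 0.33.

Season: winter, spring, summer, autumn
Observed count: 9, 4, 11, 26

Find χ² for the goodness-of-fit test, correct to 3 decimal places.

Expected counts E_i = n·p_i: 50×0.19 = 9.5, 50×0.28 = 14, 50×0.20 = 10, 50×0.33 = 16.5.
cat         O        E   (O−E)²/E
winter      9      9.5     0.0263
spring      4       14     7.1429
summer     11       10     0.1000
autumn     26     16.5     5.4697
Sum = 12.739

12.739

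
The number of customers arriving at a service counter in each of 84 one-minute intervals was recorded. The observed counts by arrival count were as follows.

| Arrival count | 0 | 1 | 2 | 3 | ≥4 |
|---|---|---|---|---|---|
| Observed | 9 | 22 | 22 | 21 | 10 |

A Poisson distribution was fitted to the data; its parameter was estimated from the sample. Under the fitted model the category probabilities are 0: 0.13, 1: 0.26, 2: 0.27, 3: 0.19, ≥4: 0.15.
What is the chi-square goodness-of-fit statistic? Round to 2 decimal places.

2.49

Expected counts E_i = n·p_i: 84×0.13 = 10.92, 84×0.26 = 21.84, 84×0.27 = 22.68, 84×0.19 = 15.96, 84×0.15 = 12.6.
cat         O        E   (O−E)²/E
0           9    10.92      0.338
1          22    21.84      0.001
2          22    22.68      0.020
3          21    15.96      1.592
≥4         10     12.6      0.537
Sum = 2.49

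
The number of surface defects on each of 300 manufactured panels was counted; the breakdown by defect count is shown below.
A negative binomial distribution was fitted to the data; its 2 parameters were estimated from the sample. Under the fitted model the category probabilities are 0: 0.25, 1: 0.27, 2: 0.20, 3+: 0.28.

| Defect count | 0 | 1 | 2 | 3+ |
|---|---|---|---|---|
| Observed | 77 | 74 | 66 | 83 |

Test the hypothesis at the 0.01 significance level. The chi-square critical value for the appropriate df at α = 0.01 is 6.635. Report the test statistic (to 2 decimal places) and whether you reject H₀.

Expected counts E_i = n·p_i: 300×0.25 = 75, 300×0.27 = 81, 300×0.20 = 60, 300×0.28 = 84.
0: (77 − 75)²/75 = 4/75 = 0.053
1: (74 − 81)²/81 = 49/81 = 0.605
2: (66 − 60)²/60 = 36/60 = 0.600
3+: (83 − 84)²/84 = 1/84 = 0.012
Sum = 1.27
df = 1. Since 1.27 < 6.635, we do not reject H₀.

1.27; do not reject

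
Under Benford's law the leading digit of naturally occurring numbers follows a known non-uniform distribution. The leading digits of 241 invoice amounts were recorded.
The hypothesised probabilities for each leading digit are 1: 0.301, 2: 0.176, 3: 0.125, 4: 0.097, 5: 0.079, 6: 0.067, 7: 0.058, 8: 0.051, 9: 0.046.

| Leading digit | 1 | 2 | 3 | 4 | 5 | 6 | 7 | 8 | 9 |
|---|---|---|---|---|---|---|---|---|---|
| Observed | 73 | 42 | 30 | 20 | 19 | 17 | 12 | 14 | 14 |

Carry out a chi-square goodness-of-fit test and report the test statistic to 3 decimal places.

Expected counts E_i = n·p_i: 241×0.301 = 72.541, 241×0.176 = 42.416, 241×0.125 = 30.125, 241×0.097 = 23.377, 241×0.079 = 19.039, 241×0.067 = 16.147, 241×0.058 = 13.978, 241×0.051 = 12.291, 241×0.046 = 11.086.
cat         O        E   (O−E)²/E
1          73   72.541     0.0029
2          42   42.416     0.0041
3          30   30.125     0.0005
4          20   23.377     0.4878
5          19   19.039     0.0001
6          17   16.147     0.0451
7          12   13.978     0.2799
8          14   12.291     0.2376
9          14   11.086     0.7660
Sum = 1.824

1.824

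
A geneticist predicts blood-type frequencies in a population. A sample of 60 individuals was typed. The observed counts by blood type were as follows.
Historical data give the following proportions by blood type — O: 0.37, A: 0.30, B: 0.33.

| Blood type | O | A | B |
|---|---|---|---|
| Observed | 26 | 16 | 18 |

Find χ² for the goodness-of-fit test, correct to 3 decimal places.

Expected counts E_i = n·p_i: 60×0.37 = 22.2, 60×0.30 = 18, 60×0.33 = 19.8.
O: (26 − 22.2)²/22.2 = 14.44/22.2 = 0.6505
A: (16 − 18)²/18 = 4/18 = 0.2222
B: (18 − 19.8)²/19.8 = 3.24/19.8 = 0.1636
Sum = 1.036

1.036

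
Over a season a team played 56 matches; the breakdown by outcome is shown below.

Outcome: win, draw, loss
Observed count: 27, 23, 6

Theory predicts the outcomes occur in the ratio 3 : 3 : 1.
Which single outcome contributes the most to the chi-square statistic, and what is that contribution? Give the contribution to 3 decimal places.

loss, 0.500

Ratio total = 7. Expected counts: 56×3/7 = 24, 56×3/7 = 24, 56×1/7 = 8.
win: (27 − 24)²/24 = 9/24 = 0.3750
draw: (23 − 24)²/24 = 1/24 = 0.0417
loss: (6 − 8)²/8 = 4/8 = 0.5000
The largest term is for loss: 0.500.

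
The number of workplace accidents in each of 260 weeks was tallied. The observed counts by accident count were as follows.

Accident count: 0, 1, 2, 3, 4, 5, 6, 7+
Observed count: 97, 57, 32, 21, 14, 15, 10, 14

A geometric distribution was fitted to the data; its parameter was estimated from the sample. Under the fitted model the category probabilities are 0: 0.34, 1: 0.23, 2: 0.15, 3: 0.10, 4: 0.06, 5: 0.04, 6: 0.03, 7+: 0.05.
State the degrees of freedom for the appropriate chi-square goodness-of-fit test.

There are k = 8 categories and 1 parameter estimated from the data, so df = 8 − 1 − 1 = 6.

6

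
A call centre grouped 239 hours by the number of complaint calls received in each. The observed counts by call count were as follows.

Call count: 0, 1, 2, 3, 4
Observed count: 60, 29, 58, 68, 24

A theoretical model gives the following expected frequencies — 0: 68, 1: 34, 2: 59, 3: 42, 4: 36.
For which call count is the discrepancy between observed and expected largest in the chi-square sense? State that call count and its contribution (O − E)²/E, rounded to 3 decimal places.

cat         O        E   (O−E)²/E
0          60       68     0.9412
1          29       34     0.7353
2          58       59     0.0169
3          68       42    16.0952
4          24       36     4.0000
The largest term is for 3: 16.095.

3, 16.095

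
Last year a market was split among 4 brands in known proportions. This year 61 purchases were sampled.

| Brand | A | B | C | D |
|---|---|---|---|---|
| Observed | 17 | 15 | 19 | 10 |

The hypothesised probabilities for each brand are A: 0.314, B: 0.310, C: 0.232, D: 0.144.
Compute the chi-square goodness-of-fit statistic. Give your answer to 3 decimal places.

2.880

Expected counts E_i = n·p_i: 61×0.314 = 19.154, 61×0.310 = 18.91, 61×0.232 = 14.152, 61×0.144 = 8.784.
χ² = (17−19.154)²/19.154 + (15−18.91)²/18.91 + (19−14.152)²/14.152 + (10−8.784)²/8.784
   = 0.2422 + 0.8085 + 1.6608 + 0.1683
Sum = 2.880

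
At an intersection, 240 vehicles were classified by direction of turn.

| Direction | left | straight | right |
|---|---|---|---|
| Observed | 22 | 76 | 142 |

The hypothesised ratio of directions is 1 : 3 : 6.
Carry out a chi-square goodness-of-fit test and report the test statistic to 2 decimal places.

0.42

Ratio total = 10. Expected counts: 240×1/10 = 24, 240×3/10 = 72, 240×6/10 = 144.
χ² = (22−24)²/24 + (76−72)²/72 + (142−144)²/144
   = 0.167 + 0.222 + 0.028
Sum = 0.42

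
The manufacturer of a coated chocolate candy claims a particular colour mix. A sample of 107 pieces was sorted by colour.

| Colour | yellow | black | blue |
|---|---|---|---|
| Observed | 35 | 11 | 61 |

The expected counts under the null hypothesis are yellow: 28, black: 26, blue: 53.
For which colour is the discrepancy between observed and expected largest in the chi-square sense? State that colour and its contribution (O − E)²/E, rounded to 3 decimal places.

cat         O        E   (O−E)²/E
yellow     35       28     1.7500
black      11       26     8.6538
blue       61       53     1.2075
The largest term is for black: 8.654.

black, 8.654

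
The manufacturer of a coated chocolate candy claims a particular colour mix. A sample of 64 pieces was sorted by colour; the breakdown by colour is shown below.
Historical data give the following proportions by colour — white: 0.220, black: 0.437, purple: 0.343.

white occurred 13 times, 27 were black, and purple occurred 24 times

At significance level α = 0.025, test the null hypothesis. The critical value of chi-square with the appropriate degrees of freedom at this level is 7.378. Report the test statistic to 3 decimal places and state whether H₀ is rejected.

0.307; do not reject

Expected counts E_i = n·p_i: 64×0.220 = 14.08, 64×0.437 = 27.968, 64×0.343 = 21.952.
white: (13 − 14.08)²/14.08 = 1.1664/14.08 = 0.0828
black: (27 − 27.968)²/27.968 = 0.937024/27.968 = 0.0335
purple: (24 − 21.952)²/21.952 = 4.194304/21.952 = 0.1911
Sum = 0.307
df = 2. Since 0.307 < 7.378, we do not reject H₀.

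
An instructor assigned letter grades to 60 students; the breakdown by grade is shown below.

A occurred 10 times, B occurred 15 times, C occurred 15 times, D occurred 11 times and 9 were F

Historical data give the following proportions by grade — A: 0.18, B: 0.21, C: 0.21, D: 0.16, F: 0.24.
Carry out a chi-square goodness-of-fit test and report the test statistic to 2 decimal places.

3.20

Expected counts E_i = n·p_i: 60×0.18 = 10.8, 60×0.21 = 12.6, 60×0.21 = 12.6, 60×0.16 = 9.6, 60×0.24 = 14.4.
χ² = (10−10.8)²/10.8 + (15−12.6)²/12.6 + (15−12.6)²/12.6 + (11−9.6)²/9.6 + (9−14.4)²/14.4
   = 0.059 + 0.457 + 0.457 + 0.204 + 2.025
Sum = 3.20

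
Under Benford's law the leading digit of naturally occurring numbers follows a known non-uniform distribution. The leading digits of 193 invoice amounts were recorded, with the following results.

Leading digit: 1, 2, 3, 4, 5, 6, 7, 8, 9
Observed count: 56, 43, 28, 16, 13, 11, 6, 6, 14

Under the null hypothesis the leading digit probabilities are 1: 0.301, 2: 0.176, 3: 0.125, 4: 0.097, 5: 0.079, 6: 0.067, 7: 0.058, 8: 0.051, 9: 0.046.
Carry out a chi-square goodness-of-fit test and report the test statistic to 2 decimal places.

Expected counts E_i = n·p_i: 193×0.301 = 58.093, 193×0.176 = 33.968, 193×0.125 = 24.125, 193×0.097 = 18.721, 193×0.079 = 15.247, 193×0.067 = 12.931, 193×0.058 = 11.194, 193×0.051 = 9.843, 193×0.046 = 8.878.
χ² = (56−58.093)²/58.093 + (43−33.968)²/33.968 + (28−24.125)²/24.125 + (16−18.721)²/18.721 + (13−15.247)²/15.247 + (11−12.931)²/12.931 + (6−11.194)²/11.194 + (6−9.843)²/9.843 + (14−8.878)²/8.878
   = 0.075 + 2.402 + 0.622 + 0.395 + 0.331 + 0.288 + 2.410 + 1.500 + 2.955
Sum = 10.98

10.98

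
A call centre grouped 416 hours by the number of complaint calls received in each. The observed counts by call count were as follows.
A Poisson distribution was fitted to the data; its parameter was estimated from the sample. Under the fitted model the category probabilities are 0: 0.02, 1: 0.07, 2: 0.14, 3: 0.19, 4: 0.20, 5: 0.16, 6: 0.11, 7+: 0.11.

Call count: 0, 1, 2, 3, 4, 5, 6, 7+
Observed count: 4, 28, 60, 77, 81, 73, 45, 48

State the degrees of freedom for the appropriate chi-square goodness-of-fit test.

There are k = 8 categories and 1 parameter estimated from the data, so df = 8 − 1 − 1 = 6.

6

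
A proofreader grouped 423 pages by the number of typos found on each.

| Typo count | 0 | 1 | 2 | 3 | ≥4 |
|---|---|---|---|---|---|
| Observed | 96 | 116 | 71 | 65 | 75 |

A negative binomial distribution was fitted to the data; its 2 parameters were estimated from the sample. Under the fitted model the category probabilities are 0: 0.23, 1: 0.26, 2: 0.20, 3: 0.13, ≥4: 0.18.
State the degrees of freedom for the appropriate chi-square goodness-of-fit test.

There are k = 5 categories and 2 parameters estimated from the data, so df = 5 − 1 − 2 = 2.

2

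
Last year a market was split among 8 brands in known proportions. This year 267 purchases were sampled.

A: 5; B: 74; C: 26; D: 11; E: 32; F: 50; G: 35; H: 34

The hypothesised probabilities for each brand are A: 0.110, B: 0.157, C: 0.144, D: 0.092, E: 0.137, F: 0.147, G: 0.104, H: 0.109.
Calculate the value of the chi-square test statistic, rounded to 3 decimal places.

62.519

Expected counts E_i = n·p_i: 267×0.110 = 29.37, 267×0.157 = 41.919, 267×0.144 = 38.448, 267×0.092 = 24.564, 267×0.137 = 36.579, 267×0.147 = 39.249, 267×0.104 = 27.768, 267×0.109 = 29.103.
χ² = (5−29.37)²/29.37 + (74−41.919)²/41.919 + (26−38.448)²/38.448 + (11−24.564)²/24.564 + (32−36.579)²/36.579 + (50−39.249)²/39.249 + (35−27.768)²/27.768 + (34−29.103)²/29.103
   = 20.2212 + 24.5519 + 4.0302 + 7.4899 + 0.5732 + 2.9449 + 1.8835 + 0.8240
Sum = 62.519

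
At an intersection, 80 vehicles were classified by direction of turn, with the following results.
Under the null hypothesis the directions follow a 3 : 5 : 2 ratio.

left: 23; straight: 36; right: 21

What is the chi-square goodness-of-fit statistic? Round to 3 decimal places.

2.004

Ratio total = 10. Expected counts: 80×3/10 = 24, 80×5/10 = 40, 80×2/10 = 16.
χ² = (23−24)²/24 + (36−40)²/40 + (21−16)²/16
   = 0.0417 + 0.4000 + 1.5625
Sum = 2.004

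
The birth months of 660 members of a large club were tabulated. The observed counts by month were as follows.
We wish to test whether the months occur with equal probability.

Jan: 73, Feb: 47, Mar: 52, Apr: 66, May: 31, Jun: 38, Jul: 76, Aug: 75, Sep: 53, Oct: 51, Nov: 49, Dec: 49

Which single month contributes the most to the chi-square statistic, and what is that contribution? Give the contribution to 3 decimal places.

May, 10.473

Expected count for each of the 12 categories: 660/12 = 55.
cat         O        E   (O−E)²/E
Jan        73       55     5.8909
Feb        47       55     1.1636
Mar        52       55     0.1636
Apr        66       55     2.2000
May        31       55    10.4727
Jun        38       55     5.2545
Jul        76       55     8.0182
Aug        75       55     7.2727
Sep        53       55     0.0727
Oct        51       55     0.2909
Nov        49       55     0.6545
Dec        49       55     0.6545
The largest term is for May: 10.473.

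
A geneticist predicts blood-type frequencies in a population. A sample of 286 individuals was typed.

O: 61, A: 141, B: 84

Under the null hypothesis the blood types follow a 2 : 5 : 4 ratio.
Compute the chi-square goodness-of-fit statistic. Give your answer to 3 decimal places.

Ratio total = 11. Expected counts: 286×2/11 = 52, 286×5/11 = 130, 286×4/11 = 104.
cat         O        E   (O−E)²/E
O          61       52     1.5577
A         141      130     0.9308
B          84      104     3.8462
Sum = 6.335

6.335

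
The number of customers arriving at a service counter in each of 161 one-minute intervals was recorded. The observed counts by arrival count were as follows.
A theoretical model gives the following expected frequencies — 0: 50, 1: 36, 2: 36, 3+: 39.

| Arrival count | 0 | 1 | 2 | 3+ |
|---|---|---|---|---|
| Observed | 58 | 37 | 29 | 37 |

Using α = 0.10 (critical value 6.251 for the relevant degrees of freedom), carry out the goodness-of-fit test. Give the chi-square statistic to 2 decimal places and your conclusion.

2.77; do not reject

cat         O        E   (O−E)²/E
0          58       50      1.280
1          37       36      0.028
2          29       36      1.361
3+         37       39      0.103
Sum = 2.77
df = 3. Since 2.77 < 6.251, we do not reject H₀.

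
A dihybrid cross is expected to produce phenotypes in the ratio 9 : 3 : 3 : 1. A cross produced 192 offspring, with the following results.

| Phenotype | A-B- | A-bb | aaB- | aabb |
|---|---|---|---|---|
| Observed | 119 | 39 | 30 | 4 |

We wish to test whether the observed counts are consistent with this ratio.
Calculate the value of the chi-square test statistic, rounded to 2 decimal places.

7.70

Ratio total = 16. Expected counts: 192×9/16 = 108, 192×3/16 = 36, 192×3/16 = 36, 192×1/16 = 12.
χ² = (119−108)²/108 + (39−36)²/36 + (30−36)²/36 + (4−12)²/12
   = 1.120 + 0.250 + 1.000 + 5.333
Sum = 7.70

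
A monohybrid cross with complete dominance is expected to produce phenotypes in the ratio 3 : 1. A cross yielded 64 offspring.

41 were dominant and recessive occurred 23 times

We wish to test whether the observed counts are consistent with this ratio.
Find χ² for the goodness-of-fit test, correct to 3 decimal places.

Ratio total = 4. Expected counts: 64×3/4 = 48, 64×1/4 = 16.
χ² = (41−48)²/48 + (23−16)²/16
   = 1.0208 + 3.0625
Sum = 4.083

4.083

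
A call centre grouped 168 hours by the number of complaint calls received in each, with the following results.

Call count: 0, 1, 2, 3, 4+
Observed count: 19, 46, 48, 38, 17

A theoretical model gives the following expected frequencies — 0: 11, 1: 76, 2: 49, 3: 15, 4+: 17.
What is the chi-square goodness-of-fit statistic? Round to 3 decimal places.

52.947

χ² = (19−11)²/11 + (46−76)²/76 + (48−49)²/49 + (38−15)²/15 + (17−17)²/17
   = 5.8182 + 11.8421 + 0.0204 + 35.2667 + 0.0000
Sum = 52.947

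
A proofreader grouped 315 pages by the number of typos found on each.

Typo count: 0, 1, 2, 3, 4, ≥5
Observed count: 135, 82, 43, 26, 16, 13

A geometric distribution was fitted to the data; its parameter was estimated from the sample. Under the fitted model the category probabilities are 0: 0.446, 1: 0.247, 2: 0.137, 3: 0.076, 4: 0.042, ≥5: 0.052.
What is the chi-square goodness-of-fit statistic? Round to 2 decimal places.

1.90

Expected counts E_i = n·p_i: 315×0.446 = 140.49, 315×0.247 = 77.805, 315×0.137 = 43.155, 315×0.076 = 23.94, 315×0.042 = 13.23, 315×0.052 = 16.38.
χ² = (135−140.49)²/140.49 + (82−77.805)²/77.805 + (43−43.155)²/43.155 + (26−23.94)²/23.94 + (16−13.23)²/13.23 + (13−16.38)²/16.38
   = 0.215 + 0.226 + 0.001 + 0.177 + 0.580 + 0.697
Sum = 1.90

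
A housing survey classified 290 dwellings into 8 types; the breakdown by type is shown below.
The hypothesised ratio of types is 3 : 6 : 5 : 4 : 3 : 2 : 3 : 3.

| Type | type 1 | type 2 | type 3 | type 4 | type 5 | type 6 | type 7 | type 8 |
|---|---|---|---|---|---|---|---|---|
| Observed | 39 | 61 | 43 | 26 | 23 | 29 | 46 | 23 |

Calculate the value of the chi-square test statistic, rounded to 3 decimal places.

Ratio total = 29. Expected counts: 290×3/29 = 30, 290×6/29 = 60, 290×5/29 = 50, 290×4/29 = 40, 290×3/29 = 30, 290×2/29 = 20, 290×3/29 = 30, 290×3/29 = 30.
χ² = (39−30)²/30 + (61−60)²/60 + (43−50)²/50 + (26−40)²/40 + (23−30)²/30 + (29−20)²/20 + (46−30)²/30 + (23−30)²/30
   = 2.7000 + 0.0167 + 0.9800 + 4.9000 + 1.6333 + 4.0500 + 8.5333 + 1.6333
Sum = 24.447

24.447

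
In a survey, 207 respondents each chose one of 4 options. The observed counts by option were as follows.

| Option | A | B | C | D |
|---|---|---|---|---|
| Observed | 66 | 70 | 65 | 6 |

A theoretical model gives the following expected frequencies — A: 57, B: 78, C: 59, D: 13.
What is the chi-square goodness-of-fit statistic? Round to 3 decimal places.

χ² = (66−57)²/57 + (70−78)²/78 + (65−59)²/59 + (6−13)²/13
   = 1.4211 + 0.8205 + 0.6102 + 3.7692
Sum = 6.621

6.621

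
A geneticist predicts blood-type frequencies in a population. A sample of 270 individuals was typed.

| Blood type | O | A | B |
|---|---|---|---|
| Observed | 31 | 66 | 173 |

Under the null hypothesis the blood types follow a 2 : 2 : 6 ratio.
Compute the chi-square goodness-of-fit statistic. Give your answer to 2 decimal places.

13.21

Ratio total = 10. Expected counts: 270×2/10 = 54, 270×2/10 = 54, 270×6/10 = 162.
cat         O        E   (O−E)²/E
O          31       54      9.796
A          66       54      2.667
B         173      162      0.747
Sum = 13.21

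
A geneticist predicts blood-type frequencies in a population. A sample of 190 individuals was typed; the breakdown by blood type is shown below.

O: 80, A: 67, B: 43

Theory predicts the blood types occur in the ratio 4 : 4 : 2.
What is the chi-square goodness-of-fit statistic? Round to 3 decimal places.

1.934

Ratio total = 10. Expected counts: 190×4/10 = 76, 190×4/10 = 76, 190×2/10 = 38.
O: (80 − 76)²/76 = 16/76 = 0.2105
A: (67 − 76)²/76 = 81/76 = 1.0658
B: (43 − 38)²/38 = 25/38 = 0.6579
Sum = 1.934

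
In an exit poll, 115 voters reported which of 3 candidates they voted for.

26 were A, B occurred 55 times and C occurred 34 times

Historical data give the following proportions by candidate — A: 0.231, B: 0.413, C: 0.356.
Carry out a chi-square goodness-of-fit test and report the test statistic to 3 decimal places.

2.374

Expected counts E_i = n·p_i: 115×0.231 = 26.565, 115×0.413 = 47.495, 115×0.356 = 40.94.
A: (26 − 26.565)²/26.565 = 0.319225/26.565 = 0.0120
B: (55 − 47.495)²/47.495 = 56.325025/47.495 = 1.1859
C: (34 − 40.94)²/40.94 = 48.1636/40.94 = 1.1764
Sum = 2.374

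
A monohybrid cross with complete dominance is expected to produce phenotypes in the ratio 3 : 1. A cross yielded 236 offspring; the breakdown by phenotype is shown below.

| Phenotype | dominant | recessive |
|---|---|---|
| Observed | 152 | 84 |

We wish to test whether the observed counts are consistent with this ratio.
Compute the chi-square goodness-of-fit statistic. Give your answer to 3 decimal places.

Ratio total = 4. Expected counts: 236×3/4 = 177, 236×1/4 = 59.
dominant: (152 − 177)²/177 = 625/177 = 3.5311
recessive: (84 − 59)²/59 = 625/59 = 10.5932
Sum = 14.124

14.124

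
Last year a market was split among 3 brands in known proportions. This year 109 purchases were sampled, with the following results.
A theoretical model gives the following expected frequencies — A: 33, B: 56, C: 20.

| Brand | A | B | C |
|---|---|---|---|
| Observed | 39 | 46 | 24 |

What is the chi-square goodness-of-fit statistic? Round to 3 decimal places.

3.677

χ² = (39−33)²/33 + (46−56)²/56 + (24−20)²/20
   = 1.0909 + 1.7857 + 0.8000
Sum = 3.677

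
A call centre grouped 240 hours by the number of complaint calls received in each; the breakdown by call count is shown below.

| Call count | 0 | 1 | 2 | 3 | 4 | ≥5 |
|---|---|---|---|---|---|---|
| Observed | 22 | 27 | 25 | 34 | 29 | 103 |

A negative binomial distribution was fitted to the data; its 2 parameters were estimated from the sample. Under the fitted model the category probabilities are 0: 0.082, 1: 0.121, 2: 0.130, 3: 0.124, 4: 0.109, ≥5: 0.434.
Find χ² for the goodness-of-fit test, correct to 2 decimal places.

Expected counts E_i = n·p_i: 240×0.082 = 19.68, 240×0.121 = 29.04, 240×0.130 = 31.2, 240×0.124 = 29.76, 240×0.109 = 26.16, 240×0.434 = 104.16.
0: (22 − 19.68)²/19.68 = 5.3824/19.68 = 0.273
1: (27 − 29.04)²/29.04 = 4.1616/29.04 = 0.143
2: (25 − 31.2)²/31.2 = 38.44/31.2 = 1.232
3: (34 − 29.76)²/29.76 = 17.9776/29.76 = 0.604
4: (29 − 26.16)²/26.16 = 8.0656/26.16 = 0.308
≥5: (103 − 104.16)²/104.16 = 1.3456/104.16 = 0.013
Sum = 2.57

2.57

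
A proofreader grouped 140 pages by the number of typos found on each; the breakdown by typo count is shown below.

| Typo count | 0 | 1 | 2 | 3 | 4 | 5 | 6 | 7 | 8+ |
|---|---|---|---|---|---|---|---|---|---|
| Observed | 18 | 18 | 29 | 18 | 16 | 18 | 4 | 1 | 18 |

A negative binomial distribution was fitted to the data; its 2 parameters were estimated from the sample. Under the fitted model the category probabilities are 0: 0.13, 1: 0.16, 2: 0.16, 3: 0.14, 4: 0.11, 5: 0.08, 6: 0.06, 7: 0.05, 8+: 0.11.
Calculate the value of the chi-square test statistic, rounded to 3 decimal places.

14.980

Expected counts E_i = n·p_i: 140×0.13 = 18.2, 140×0.16 = 22.4, 140×0.16 = 22.4, 140×0.14 = 19.6, 140×0.11 = 15.4, 140×0.08 = 11.2, 140×0.06 = 8.4, 140×0.05 = 7, 140×0.11 = 15.4.
0: (18 − 18.2)²/18.2 = 0.04/18.2 = 0.0022
1: (18 − 22.4)²/22.4 = 19.36/22.4 = 0.8643
2: (29 − 22.4)²/22.4 = 43.56/22.4 = 1.9446
3: (18 − 19.6)²/19.6 = 2.56/19.6 = 0.1306
4: (16 − 15.4)²/15.4 = 0.36/15.4 = 0.0234
5: (18 − 11.2)²/11.2 = 46.24/11.2 = 4.1286
6: (4 − 8.4)²/8.4 = 19.36/8.4 = 2.3048
7: (1 − 7)²/7 = 36/7 = 5.1429
8+: (18 − 15.4)²/15.4 = 6.76/15.4 = 0.4390
Sum = 14.980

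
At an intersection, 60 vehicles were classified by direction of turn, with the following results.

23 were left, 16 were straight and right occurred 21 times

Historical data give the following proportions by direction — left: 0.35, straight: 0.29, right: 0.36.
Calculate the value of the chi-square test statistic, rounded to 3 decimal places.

Expected counts E_i = n·p_i: 60×0.35 = 21, 60×0.29 = 17.4, 60×0.36 = 21.6.
left: (23 − 21)²/21 = 4/21 = 0.1905
straight: (16 − 17.4)²/17.4 = 1.96/17.4 = 0.1126
right: (21 − 21.6)²/21.6 = 0.36/21.6 = 0.0167
Sum = 0.320

0.320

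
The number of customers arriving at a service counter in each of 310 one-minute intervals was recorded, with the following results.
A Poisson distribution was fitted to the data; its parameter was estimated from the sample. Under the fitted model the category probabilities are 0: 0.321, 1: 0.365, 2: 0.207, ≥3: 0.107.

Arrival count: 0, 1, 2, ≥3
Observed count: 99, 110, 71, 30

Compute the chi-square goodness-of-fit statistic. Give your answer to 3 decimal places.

Expected counts E_i = n·p_i: 310×0.321 = 99.51, 310×0.365 = 113.15, 310×0.207 = 64.17, 310×0.107 = 33.17.
χ² = (99−99.51)²/99.51 + (110−113.15)²/113.15 + (71−64.17)²/64.17 + (30−33.17)²/33.17
   = 0.0026 + 0.0877 + 0.7270 + 0.3030
Sum = 1.120

1.120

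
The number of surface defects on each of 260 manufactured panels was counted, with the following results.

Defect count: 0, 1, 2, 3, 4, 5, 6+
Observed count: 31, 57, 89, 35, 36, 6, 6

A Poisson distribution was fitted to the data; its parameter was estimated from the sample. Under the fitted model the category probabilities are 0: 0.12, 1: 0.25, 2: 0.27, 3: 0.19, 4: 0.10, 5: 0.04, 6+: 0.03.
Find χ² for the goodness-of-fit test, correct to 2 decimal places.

Expected counts E_i = n·p_i: 260×0.12 = 31.2, 260×0.25 = 65, 260×0.27 = 70.2, 260×0.19 = 49.4, 260×0.10 = 26, 260×0.04 = 10.4, 260×0.03 = 7.8.
0: (31 − 31.2)²/31.2 = 0.04/31.2 = 0.001
1: (57 − 65)²/65 = 64/65 = 0.985
2: (89 − 70.2)²/70.2 = 353.44/70.2 = 5.035
3: (35 − 49.4)²/49.4 = 207.36/49.4 = 4.198
4: (36 − 26)²/26 = 100/26 = 3.846
5: (6 − 10.4)²/10.4 = 19.36/10.4 = 1.862
6+: (6 − 7.8)²/7.8 = 3.24/7.8 = 0.415
Sum = 16.34

16.34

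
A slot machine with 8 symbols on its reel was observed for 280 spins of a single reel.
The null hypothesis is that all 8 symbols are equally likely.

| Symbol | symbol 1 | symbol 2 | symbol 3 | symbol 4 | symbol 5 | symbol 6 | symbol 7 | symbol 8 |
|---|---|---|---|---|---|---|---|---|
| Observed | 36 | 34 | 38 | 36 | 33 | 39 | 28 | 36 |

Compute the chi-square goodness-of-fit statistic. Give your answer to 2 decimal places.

2.34

Under H₀ each category has probability 1/8, so each expected count is 280/8 = 35.
χ² = (36−35)²/35 + (34−35)²/35 + (38−35)²/35 + (36−35)²/35 + (33−35)²/35 + (39−35)²/35 + (28−35)²/35 + (36−35)²/35
   = 0.029 + 0.029 + 0.257 + 0.029 + 0.114 + 0.457 + 1.400 + 0.029
Sum = 2.34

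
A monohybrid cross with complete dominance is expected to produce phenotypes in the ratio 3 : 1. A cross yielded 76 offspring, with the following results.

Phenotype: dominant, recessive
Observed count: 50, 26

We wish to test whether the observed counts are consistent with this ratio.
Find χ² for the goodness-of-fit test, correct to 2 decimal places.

Ratio total = 4. Expected counts: 76×3/4 = 57, 76×1/4 = 19.
dominant: (50 − 57)²/57 = 49/57 = 0.860
recessive: (26 − 19)²/19 = 49/19 = 2.579
Sum = 3.44

3.44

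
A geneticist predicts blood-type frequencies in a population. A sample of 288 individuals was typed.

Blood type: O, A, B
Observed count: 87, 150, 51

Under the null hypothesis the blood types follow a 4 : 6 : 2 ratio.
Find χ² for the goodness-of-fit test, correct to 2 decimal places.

1.28

Ratio total = 12. Expected counts: 288×4/12 = 96, 288×6/12 = 144, 288×2/12 = 48.
cat         O        E   (O−E)²/E
O          87       96      0.844
A         150      144      0.250
B          51       48      0.188
Sum = 1.28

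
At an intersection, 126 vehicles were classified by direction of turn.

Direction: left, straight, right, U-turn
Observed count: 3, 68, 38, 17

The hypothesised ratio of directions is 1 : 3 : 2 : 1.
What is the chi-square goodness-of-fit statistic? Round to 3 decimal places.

Ratio total = 7. Expected counts: 126×1/7 = 18, 126×3/7 = 54, 126×2/7 = 36, 126×1/7 = 18.
left: (3 − 18)²/18 = 225/18 = 12.5000
straight: (68 − 54)²/54 = 196/54 = 3.6296
right: (38 − 36)²/36 = 4/36 = 0.1111
U-turn: (17 − 18)²/18 = 1/18 = 0.0556
Sum = 16.296

16.296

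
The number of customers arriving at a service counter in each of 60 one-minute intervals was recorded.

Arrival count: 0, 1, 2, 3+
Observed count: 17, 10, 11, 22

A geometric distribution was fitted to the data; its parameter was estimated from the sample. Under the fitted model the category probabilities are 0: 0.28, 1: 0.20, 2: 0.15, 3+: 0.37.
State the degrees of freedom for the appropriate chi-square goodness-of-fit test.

2

There are k = 4 categories and 1 parameter estimated from the data, so df = 4 − 1 − 1 = 2.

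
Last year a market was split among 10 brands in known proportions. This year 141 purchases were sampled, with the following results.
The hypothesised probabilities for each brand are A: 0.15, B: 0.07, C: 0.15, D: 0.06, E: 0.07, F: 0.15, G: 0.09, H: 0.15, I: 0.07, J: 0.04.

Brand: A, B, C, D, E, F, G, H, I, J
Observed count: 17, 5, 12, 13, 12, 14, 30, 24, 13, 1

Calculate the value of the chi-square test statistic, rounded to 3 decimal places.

41.295

Expected counts E_i = n·p_i: 141×0.15 = 21.15, 141×0.07 = 9.87, 141×0.15 = 21.15, 141×0.06 = 8.46, 141×0.07 = 9.87, 141×0.15 = 21.15, 141×0.09 = 12.69, 141×0.15 = 21.15, 141×0.07 = 9.87, 141×0.04 = 5.64.
A: (17 − 21.15)²/21.15 = 17.2225/21.15 = 0.8143
B: (5 − 9.87)²/9.87 = 23.7169/9.87 = 2.4029
C: (12 − 21.15)²/21.15 = 83.7225/21.15 = 3.9585
D: (13 − 8.46)²/8.46 = 20.6116/8.46 = 2.4364
E: (12 − 9.87)²/9.87 = 4.5369/9.87 = 0.4597
F: (14 − 21.15)²/21.15 = 51.1225/21.15 = 2.4171
G: (30 − 12.69)²/12.69 = 299.6361/12.69 = 23.6120
H: (24 − 21.15)²/21.15 = 8.1225/21.15 = 0.3840
I: (13 − 9.87)²/9.87 = 9.7969/9.87 = 0.9926
J: (1 − 5.64)²/5.64 = 21.5296/5.64 = 3.8173
Sum = 41.295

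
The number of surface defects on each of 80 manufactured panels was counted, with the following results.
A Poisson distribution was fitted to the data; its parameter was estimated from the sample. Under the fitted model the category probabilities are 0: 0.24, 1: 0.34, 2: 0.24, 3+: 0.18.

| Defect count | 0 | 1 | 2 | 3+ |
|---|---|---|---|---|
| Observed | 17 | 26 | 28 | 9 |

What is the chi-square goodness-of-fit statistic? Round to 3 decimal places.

Expected counts E_i = n·p_i: 80×0.24 = 19.2, 80×0.34 = 27.2, 80×0.24 = 19.2, 80×0.18 = 14.4.
χ² = (17−19.2)²/19.2 + (26−27.2)²/27.2 + (28−19.2)²/19.2 + (9−14.4)²/14.4
   = 0.2521 + 0.0529 + 4.0333 + 2.0250
Sum = 6.363

6.363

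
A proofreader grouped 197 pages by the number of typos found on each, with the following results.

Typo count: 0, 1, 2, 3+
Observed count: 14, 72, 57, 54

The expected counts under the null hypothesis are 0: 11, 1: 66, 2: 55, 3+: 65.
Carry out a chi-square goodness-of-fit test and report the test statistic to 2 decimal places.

χ² = (14−11)²/11 + (72−66)²/66 + (57−55)²/55 + (54−65)²/65
   = 0.818 + 0.545 + 0.073 + 1.862
Sum = 3.30

3.30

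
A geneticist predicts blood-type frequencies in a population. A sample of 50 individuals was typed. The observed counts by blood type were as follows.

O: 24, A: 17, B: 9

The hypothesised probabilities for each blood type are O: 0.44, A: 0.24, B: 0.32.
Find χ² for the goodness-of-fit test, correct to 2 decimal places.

Expected counts E_i = n·p_i: 50×0.44 = 22, 50×0.24 = 12, 50×0.32 = 16.
O: (24 − 22)²/22 = 4/22 = 0.182
A: (17 − 12)²/12 = 25/12 = 2.083
B: (9 − 16)²/16 = 49/16 = 3.063
Sum = 5.33

5.33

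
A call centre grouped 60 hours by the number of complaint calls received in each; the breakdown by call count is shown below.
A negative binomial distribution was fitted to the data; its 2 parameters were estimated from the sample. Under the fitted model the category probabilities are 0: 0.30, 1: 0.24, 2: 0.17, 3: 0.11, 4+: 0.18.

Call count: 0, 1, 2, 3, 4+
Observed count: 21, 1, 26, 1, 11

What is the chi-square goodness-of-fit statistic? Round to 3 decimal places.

Expected counts E_i = n·p_i: 60×0.30 = 18, 60×0.24 = 14.4, 60×0.17 = 10.2, 60×0.11 = 6.6, 60×0.18 = 10.8.
0: (21 − 18)²/18 = 9/18 = 0.5000
1: (1 − 14.4)²/14.4 = 179.56/14.4 = 12.4694
2: (26 − 10.2)²/10.2 = 249.64/10.2 = 24.4745
3: (1 − 6.6)²/6.6 = 31.36/6.6 = 4.7515
4+: (11 − 10.8)²/10.8 = 0.04/10.8 = 0.0037
Sum = 42.199

42.199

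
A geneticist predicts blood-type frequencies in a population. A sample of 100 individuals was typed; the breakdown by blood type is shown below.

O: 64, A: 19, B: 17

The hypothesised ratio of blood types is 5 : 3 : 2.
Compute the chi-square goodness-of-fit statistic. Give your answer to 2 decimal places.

Ratio total = 10. Expected counts: 100×5/10 = 50, 100×3/10 = 30, 100×2/10 = 20.
O: (64 − 50)²/50 = 196/50 = 3.920
A: (19 − 30)²/30 = 121/30 = 4.033
B: (17 − 20)²/20 = 9/20 = 0.450
Sum = 8.40

8.40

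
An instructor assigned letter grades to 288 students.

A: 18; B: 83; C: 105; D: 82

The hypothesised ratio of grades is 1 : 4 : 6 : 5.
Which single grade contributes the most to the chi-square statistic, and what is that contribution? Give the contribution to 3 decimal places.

B, 1.681

Ratio total = 16. Expected counts: 288×1/16 = 18, 288×4/16 = 72, 288×6/16 = 108, 288×5/16 = 90.
A: (18 − 18)²/18 = 0/18 = 0.0000
B: (83 − 72)²/72 = 121/72 = 1.6806
C: (105 − 108)²/108 = 9/108 = 0.0833
D: (82 − 90)²/90 = 64/90 = 0.7111
The largest term is for B: 1.681.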